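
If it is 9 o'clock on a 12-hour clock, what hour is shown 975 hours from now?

Dividing 975 by 12 gives quotient 81 and remainder 3.
9 + 3 → 12 on a 12-hour dial.

12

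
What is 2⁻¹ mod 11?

6

11 = 5·2 + 1
2 = 2·1 + 0
Back-substituting gives 2·6 ≡ 1 (mod 11).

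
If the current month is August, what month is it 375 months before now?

May

Dividing 375 by 12 gives quotient 31 and remainder 3.
August − 3 months → May.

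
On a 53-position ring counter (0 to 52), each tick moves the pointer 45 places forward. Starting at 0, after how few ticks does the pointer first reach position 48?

45⁻¹ ≡ 33 (mod 53) because 45·33 = 1485 = 28·53 + 1.
So x ≡ 33·48 = 1584 ≡ 47 (mod 53).

47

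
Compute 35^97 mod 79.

3

Successive squares of 35 mod 79: 35^1≡35, 35^2≡40, 35^4≡20, 35^8≡5, 35^16≡25, 35^32≡72, 35^64≡49.
97 = 1 + 32 + 64, so 35^97 ≡ 35·72·49 ≡ 3 (mod 79).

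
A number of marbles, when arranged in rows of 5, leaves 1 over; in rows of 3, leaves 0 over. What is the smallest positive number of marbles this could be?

6

x ≡ 0 (mod 3) gives x ∈ {0, 3, 6}.
The first of these with x mod 5 = 1 is 6.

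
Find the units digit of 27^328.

The units digit of 27^n cycles with period 4: 7, 9, 3, 1, …
328 mod 4 = 0, so the last digit matches 7^4 = 1.

1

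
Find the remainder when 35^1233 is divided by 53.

By repeated squaring mod 53: 35^1≡35, 35^2≡6, 35^4≡36, 35^8≡24, 35^16≡46, 35^32≡49, 35^64≡16, 35^128≡44, 35^256≡28, 35^512≡42, 35^1024≡15.
1233 = 1 + 16 + 64 + 128 + 1024, so 35^1233 ≡ 35·46·16·44·15 ≡ 48 (mod 53).

48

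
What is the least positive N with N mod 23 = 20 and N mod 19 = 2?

Since 19·17 ≡ 1 (mod 23), take x = 2 + 19·((20−2)·17 mod 23) = 2 + 19·7 = 135.
Check: 135 mod 23 = 20, 135 mod 19 = 2.

135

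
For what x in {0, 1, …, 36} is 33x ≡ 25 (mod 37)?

The inverse of 33 mod 37 is 9 (since 33·9 = 297 ≡ 1).
Multiplying both sides by 9: x ≡ 9·25 = 225 ≡ 3 (mod 37).
Check: 33·3 = 99 = 2·37 + 25.

3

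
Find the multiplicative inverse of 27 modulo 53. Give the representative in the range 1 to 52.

27·2 = 54 = 1·53 + 1, so 27⁻¹ ≡ 2 (mod 53).

2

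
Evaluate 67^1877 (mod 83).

32

Square-and-reduce mod 83: 67^1≡67, 67^2≡7, 67^4≡49, 67^8≡77, 67^16≡36, 67^32≡51, 67^64≡28, 67^128≡37, 67^256≡41, 67^512≡21, 67^1024≡26.
Since 1877 = 1 + 4 + 16 + 64 + 256 + 512 + 1024 in binary, 67^1877 ≡ 67·49·36·28·41·21·26 ≡ 32 (mod 83).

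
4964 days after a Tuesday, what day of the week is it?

Dividing 4964 by 7 gives quotient 709 and remainder 1.
Tuesday + 1 day → Wednesday.

Wednesday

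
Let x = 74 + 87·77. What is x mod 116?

87·77 = 6699.
Dividing 6699 by 116 gives quotient 57 and remainder 87.
(74 + 87) mod 116 = 45.

45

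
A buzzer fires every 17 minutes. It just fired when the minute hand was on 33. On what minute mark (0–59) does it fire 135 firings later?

135·17 = 2295.
2295 − 38·60 = 15, so 2295 ≡ 15 (mod 60).
(33 + 15) mod 60 = 48.

48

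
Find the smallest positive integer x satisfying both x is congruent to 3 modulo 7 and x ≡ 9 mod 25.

59

x ≡ 3 (mod 7) gives x ∈ {3, 10, 17, 24, 31, 38, 45, 52, …}.
The first of these with x mod 25 = 9 is 59.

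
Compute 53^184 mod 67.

Square-and-reduce mod 67: 53^1≡53, 53^2≡62, 53^4≡25, 53^8≡22, 53^16≡15, 53^32≡24, 53^64≡40, 53^128≡59.
184 = 8 + 16 + 32 + 128, so 53^184 ≡ 22·15·24·59 ≡ 22 (mod 67).

22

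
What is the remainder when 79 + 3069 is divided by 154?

68

3069 − 19·154 = 143, so 3069 ≡ 143 (mod 154).
(79 + 143) mod 154 = 68.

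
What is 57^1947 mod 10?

3

The units digit of 57^n cycles with period 4: 7, 9, 3, 1, …
1947 leaves remainder 3 on division by 4, so 57^1947 ends in 3.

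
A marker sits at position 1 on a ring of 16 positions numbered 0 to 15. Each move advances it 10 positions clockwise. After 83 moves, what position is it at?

15

83·10 = 830.
Dividing 830 by 16 gives quotient 51 and remainder 14.
(1 + 14) mod 16 = 15.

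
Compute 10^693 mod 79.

46

By repeated squaring mod 79: 10^1≡10, 10^2≡21, 10^4≡46, 10^8≡62, 10^16≡52, 10^32≡18, 10^64≡8, 10^128≡64, 10^256≡67, 10^512≡65.
Since 693 = 1 + 4 + 16 + 32 + 128 + 512 in binary, 10^693 ≡ 10·46·52·18·64·65 ≡ 46 (mod 79).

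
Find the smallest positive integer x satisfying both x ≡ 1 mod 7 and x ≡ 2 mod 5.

22

x ≡ 2 (mod 5) gives x ∈ {2, 7, 12, 17, 22}.
The first of these with x mod 7 = 1 is 22.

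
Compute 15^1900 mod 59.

29

By repeated squaring mod 59: 15^1≡15, 15^2≡48, 15^4≡3, 15^8≡9, 15^16≡22, 15^32≡12, 15^64≡26, 15^128≡27, 15^256≡21, 15^512≡28, 15^1024≡17.
Since 1900 = 4 + 8 + 32 + 64 + 256 + 512 + 1024 in binary, 15^1900 ≡ 3·9·12·26·21·28·17 ≡ 29 (mod 59).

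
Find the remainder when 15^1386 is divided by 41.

36

Successive squares of 15 mod 41: 15^1≡15, 15^2≡20, 15^4≡31, 15^8≡18, 15^16≡37, 15^32≡16, 15^64≡10, 15^128≡18, 15^256≡37, 15^512≡16, 15^1024≡10.
Since 1386 = 2 + 8 + 32 + 64 + 256 + 1024 in binary, 15^1386 ≡ 20·18·16·10·37·10 ≡ 36 (mod 41).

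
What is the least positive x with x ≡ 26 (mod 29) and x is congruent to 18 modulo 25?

693

Since 25·7 ≡ 1 (mod 29), take x = 18 + 25·((26−18)·7 mod 29) = 18 + 25·27 = 693.
Check: 693 mod 29 = 26, 693 mod 25 = 18.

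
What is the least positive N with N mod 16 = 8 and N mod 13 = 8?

8

Since 13·5 ≡ 1 (mod 16), take x = 8 + 13·((8−8)·5 mod 16) = 8 + 13·0 = 8.
Check: 8 mod 16 = 8, 8 mod 13 = 8.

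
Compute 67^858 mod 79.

Successive squares of 67 mod 79: 67^1≡67, 67^2≡65, 67^4≡38, 67^8≡22, 67^16≡10, 67^32≡21, 67^64≡46, 67^128≡62, 67^256≡52, 67^512≡18.
Since 858 = 2 + 8 + 16 + 64 + 256 + 512 in binary, 67^858 ≡ 65·22·10·46·52·18 ≡ 1 (mod 79).

1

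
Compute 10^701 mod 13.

4

Square-and-reduce mod 13: 10^1≡10, 10^2≡9, 10^4≡3, 10^8≡9, 10^16≡3, 10^32≡9, 10^64≡3, 10^128≡9, 10^256≡3, 10^512≡9.
Since 701 = 1 + 4 + 8 + 16 + 32 + 128 + 512 in binary, 10^701 ≡ 10·3·9·3·9·9·9 ≡ 4 (mod 13).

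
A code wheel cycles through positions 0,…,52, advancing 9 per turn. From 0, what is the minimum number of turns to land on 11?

The inverse of 9 mod 53 is 6 (since 9·6 = 54 ≡ 1).
So x ≡ 6·11 = 66 ≡ 13 (mod 53).
Check: 9·13 = 117 = 2·53 + 11.

13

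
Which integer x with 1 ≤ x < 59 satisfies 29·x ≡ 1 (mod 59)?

57

29·57 = 1653 = 28·59 + 1, so 29⁻¹ ≡ 57 (mod 59).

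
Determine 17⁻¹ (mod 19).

9

17·9 = 153 = 8·19 + 1, so 17⁻¹ ≡ 9 (mod 19).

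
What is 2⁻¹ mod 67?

34

67 = 33·2 + 1
2 = 2·1 + 0
Back-substituting gives 2·34 ≡ 1 (mod 67).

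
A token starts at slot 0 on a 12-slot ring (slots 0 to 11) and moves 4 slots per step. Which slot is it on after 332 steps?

332·4 = 1328.
1328 mod 12 = 8 (since 110·12 = 1320).
(0 + 8) mod 12 = 8.

8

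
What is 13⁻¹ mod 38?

3

38 = 2·13 + 12
13 = 1·12 + 1
12 = 12·1 + 0
Back-substituting gives 13·3 ≡ 1 (mod 38).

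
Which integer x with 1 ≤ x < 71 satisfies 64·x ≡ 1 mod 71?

64·10 = 640 = 9·71 + 1, so 64⁻¹ ≡ 10 (mod 71).

10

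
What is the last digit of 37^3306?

Powers of 7 mod 10 repeat with period 4: 7, 9, 3, 1.
3306 leaves remainder 2 on division by 4, so 37^3306 ends in 9.

9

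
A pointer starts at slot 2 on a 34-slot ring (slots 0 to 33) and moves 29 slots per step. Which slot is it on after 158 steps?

158·29 = 4582.
4582 − 134·34 = 26, so 4582 ≡ 26 (mod 34).
(2 + 26) mod 34 = 28.

28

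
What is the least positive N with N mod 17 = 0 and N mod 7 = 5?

x ≡ 5 (mod 7) gives x ∈ {5, 12, 19, 26, 33, 40, 47, 54, …}.
The first of these with x mod 17 = 0 is 68.

68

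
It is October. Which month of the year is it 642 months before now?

April

Dividing 642 by 12 gives quotient 53 and remainder 6.
October − 6 months → April.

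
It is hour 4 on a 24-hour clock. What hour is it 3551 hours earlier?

3551 − 147·24 = 23, so 3551 ≡ 23 (mod 24).
(4 − 23) mod 24 = 5.

5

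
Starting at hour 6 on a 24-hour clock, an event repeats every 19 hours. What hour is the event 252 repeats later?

18

252·19 = 4788.
4788 − 199·24 = 12, so 4788 ≡ 12 (mod 24).
(6 + 12) mod 24 = 18.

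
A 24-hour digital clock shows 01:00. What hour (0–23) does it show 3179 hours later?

Dividing 3179 by 24 gives quotient 132 and remainder 11.
(1 + 11) mod 24 = 12.

12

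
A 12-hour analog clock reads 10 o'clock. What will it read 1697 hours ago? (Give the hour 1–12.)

5

1697 = 141·12 + 5, so 1697 mod 12 = 5.
10 − 5 → 5 on a 12-hour dial.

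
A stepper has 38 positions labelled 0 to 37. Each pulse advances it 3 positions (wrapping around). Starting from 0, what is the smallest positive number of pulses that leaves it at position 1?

13

38 = 12·3 + 2
3 = 1·2 + 1
2 = 2·1 + 0
Back-substituting gives 3·13 ≡ 1 (mod 38).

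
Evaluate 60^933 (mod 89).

27

Successive squares of 60 mod 89: 60^1≡60, 60^2≡40, 60^4≡87, 60^8≡4, 60^16≡16, 60^32≡78, 60^64≡32, 60^128≡45, 60^256≡67, 60^512≡39.
Since 933 = 1 + 4 + 32 + 128 + 256 + 512 in binary, 60^933 ≡ 60·87·78·45·67·39 ≡ 27 (mod 89).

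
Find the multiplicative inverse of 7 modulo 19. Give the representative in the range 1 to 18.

11

7·11 = 77 = 4·19 + 1, so 7⁻¹ ≡ 11 (mod 19).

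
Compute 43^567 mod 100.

Square-and-reduce mod 100: 43^1≡43, 43^2≡49, 43^4≡1, 43^8≡1, 43^16≡1, 43^32≡1, 43^64≡1, 43^128≡1, 43^256≡1, 43^512≡1.
567 = 1 + 2 + 4 + 16 + 32 + 512, so 43^567 ≡ 43·49·1·1·1·1 ≡ 7 (mod 100).

7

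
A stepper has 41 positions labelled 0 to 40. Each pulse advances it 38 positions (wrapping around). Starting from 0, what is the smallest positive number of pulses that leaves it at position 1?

27

41 = 1·38 + 3
38 = 12·3 + 2
3 = 1·2 + 1
2 = 2·1 + 0
Back-substituting gives 38·27 ≡ 1 (mod 41).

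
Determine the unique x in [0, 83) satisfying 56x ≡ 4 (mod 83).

The inverse of 56 mod 83 is 43 (since 56·43 = 2408 ≡ 1).
So x ≡ 43·4 = 172 ≡ 6 (mod 83).

6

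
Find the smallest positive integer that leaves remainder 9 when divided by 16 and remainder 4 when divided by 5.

9

Since 5·13 ≡ 1 (mod 16), take x = 4 + 5·((9−4)·13 mod 16) = 4 + 5·1 = 9.
Check: 9 mod 16 = 9, 9 mod 5 = 4.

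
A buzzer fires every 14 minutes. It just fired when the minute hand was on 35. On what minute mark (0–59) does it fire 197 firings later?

33

197·14 = 2758.
2758 − 45·60 = 58, so 2758 ≡ 58 (mod 60).
(35 + 58) mod 60 = 33.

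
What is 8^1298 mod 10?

4

Powers of 8 mod 10 repeat with period 4: 8, 4, 2, 6.
1298 leaves remainder 2 on division by 4, so 8^1298 ends in 4.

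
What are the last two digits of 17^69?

97

Successive squares of 17 mod 100: 17^1≡17, 17^2≡89, 17^4≡21, 17^8≡41, 17^16≡81, 17^32≡61, 17^64≡21.
69 = 1 + 4 + 64, so 17^69 ≡ 17·21·21 ≡ 97 (mod 100).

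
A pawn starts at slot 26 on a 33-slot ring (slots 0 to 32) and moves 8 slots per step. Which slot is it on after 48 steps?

48·8 = 384.
384 = 11·33 + 21, so 384 mod 33 = 21.
(26 + 21) mod 33 = 14.

14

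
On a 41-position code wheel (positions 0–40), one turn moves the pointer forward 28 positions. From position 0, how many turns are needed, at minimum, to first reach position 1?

41 = 1·28 + 13
28 = 2·13 + 2
13 = 6·2 + 1
2 = 2·1 + 0
Back-substituting gives 28·22 ≡ 1 (mod 41).

22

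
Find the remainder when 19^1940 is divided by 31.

5

By repeated squaring mod 31: 19^1≡19, 19^2≡20, 19^4≡28, 19^8≡9, 19^16≡19, 19^32≡20, 19^64≡28, 19^128≡9, 19^256≡19, 19^512≡20, 19^1024≡28.
Since 1940 = 4 + 16 + 128 + 256 + 512 + 1024 in binary, 19^1940 ≡ 28·19·9·19·20·28 ≡ 5 (mod 31).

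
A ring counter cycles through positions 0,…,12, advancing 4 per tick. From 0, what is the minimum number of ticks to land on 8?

2

4⁻¹ ≡ 10 (mod 13) because 4·10 = 40 = 3·13 + 1.
So x ≡ 10·8 = 80 ≡ 2 (mod 13).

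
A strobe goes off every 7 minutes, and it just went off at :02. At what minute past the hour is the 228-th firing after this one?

38

228·7 = 1596.
1596 = 26·60 + 36, so 1596 mod 60 = 36.
(2 + 36) mod 60 = 38.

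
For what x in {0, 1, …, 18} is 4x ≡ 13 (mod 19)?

4⁻¹ ≡ 5 (mod 19) because 4·5 = 20 = 1·19 + 1.
Multiplying both sides by 5: x ≡ 5·13 = 65 ≡ 8 (mod 19).
Check: 4·8 = 32 = 1·19 + 13.

8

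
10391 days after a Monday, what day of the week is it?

Thursday

10391 mod 7 = 3 (since 1484·7 = 10388).
Monday + 3 days → Thursday.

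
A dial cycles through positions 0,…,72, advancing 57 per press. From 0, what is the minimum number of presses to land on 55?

The inverse of 57 mod 73 is 41 (since 57·41 = 2337 ≡ 1).
Multiplying both sides by 41: x ≡ 41·55 = 2255 ≡ 65 (mod 73).

65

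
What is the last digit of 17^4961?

Powers of 7 mod 10 repeat with period 4: 7, 9, 3, 1.
4961 mod 4 = 1, so the last digit matches 7^1 = 7.

7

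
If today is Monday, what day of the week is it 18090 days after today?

18090 mod 7 = 2 (since 2584·7 = 18088).
Monday + 2 days → Wednesday.

Wednesday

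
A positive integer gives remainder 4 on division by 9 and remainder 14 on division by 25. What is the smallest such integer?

x ≡ 4 (mod 9) gives x ∈ {4, 13, 22, 31, 40, 49, 58, 67, …}.
The first of these with x mod 25 = 14 is 139.

139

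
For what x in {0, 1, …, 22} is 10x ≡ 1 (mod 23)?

7

The inverse of 10 mod 23 is 7 (since 10·7 = 70 ≡ 1).
Multiplying both sides by 7: x ≡ 7·1 = 7 ≡ 7 (mod 23).
Check: 10·7 = 70 = 3·23 + 1.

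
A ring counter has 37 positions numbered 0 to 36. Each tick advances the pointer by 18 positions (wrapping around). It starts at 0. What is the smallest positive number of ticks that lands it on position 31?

The inverse of 18 mod 37 is 35 (since 18·35 = 630 ≡ 1).
So x ≡ 35·31 = 1085 ≡ 12 (mod 37).

12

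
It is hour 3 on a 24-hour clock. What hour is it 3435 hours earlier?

0

3435 − 143·24 = 3, so 3435 ≡ 3 (mod 24).
(3 − 3) mod 24 = 0.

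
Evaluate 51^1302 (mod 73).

By repeated squaring mod 73: 51^1≡51, 51^2≡46, 51^4≡72, 51^8≡1, 51^16≡1, 51^32≡1, 51^64≡1, 51^128≡1, 51^256≡1, 51^512≡1, 51^1024≡1.
Since 1302 = 2 + 4 + 16 + 256 + 1024 in binary, 51^1302 ≡ 46·72·1·1·1 ≡ 27 (mod 73).

27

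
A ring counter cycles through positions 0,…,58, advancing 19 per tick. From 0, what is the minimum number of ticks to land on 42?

55

19⁻¹ ≡ 28 (mod 59) because 19·28 = 532 = 9·59 + 1.
Multiplying both sides by 28: x ≡ 28·42 = 1176 ≡ 55 (mod 59).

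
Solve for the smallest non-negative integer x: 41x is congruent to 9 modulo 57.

41⁻¹ ≡ 32 (mod 57) because 41·32 = 1312 = 23·57 + 1.
So x ≡ 32·9 = 288 ≡ 3 (mod 57).
Check: 41·3 = 123 = 2·57 + 9.

3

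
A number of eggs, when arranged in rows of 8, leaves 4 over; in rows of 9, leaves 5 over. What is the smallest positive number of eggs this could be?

68

x ≡ 4 (mod 8) gives x ∈ {4, 12, 20, 28, 36, 44, 52, 60, …}.
The first of these with x mod 9 = 5 is 68.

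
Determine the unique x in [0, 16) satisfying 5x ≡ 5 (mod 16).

1

5⁻¹ ≡ 13 (mod 16) because 5·13 = 65 = 4·16 + 1.
Multiplying both sides by 13: x ≡ 13·5 = 65 ≡ 1 (mod 16).
Check: 5·1 = 5 = 0·16 + 5.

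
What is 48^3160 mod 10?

Powers of 8 mod 10 repeat with period 4: 8, 4, 2, 6.
3160 mod 4 = 0, so the last digit matches 8^4 = 6.

6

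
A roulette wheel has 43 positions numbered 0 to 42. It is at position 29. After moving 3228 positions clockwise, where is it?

32

3228 − 75·43 = 3, so 3228 ≡ 3 (mod 43).
(29 + 3) mod 43 = 32.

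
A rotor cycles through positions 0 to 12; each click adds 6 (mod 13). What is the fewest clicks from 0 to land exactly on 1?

13 = 2·6 + 1
6 = 6·1 + 0
Back-substituting gives 6·11 ≡ 1 (mod 13).

11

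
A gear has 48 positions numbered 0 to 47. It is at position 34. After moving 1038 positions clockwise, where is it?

1038 − 21·48 = 30, so 1038 ≡ 30 (mod 48).
(34 + 30) mod 48 = 16.

16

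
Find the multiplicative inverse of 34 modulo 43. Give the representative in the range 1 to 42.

34·19 = 646 = 15·43 + 1, so 34⁻¹ ≡ 19 (mod 43).

19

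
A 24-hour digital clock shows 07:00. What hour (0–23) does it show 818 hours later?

818 = 34·24 + 2, so 818 mod 24 = 2.
(7 + 2) mod 24 = 9.

9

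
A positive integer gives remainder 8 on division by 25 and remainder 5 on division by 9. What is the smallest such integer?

158

x ≡ 5 (mod 9) gives x ∈ {5, 14, 23, 32, 41, 50, 59, 68, …}.
The first of these with x mod 25 = 8 is 158.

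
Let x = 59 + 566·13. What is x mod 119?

39

566·13 = 7358.
Dividing 7358 by 119 gives quotient 61 and remainder 99.
(59 + 99) mod 119 = 39.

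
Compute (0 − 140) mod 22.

Dividing 140 by 22 gives quotient 6 and remainder 8.
(0 − 8) mod 22 = 14.

14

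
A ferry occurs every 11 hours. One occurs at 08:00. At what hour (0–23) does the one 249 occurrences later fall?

249·11 = 2739.
Dividing 2739 by 24 gives quotient 114 and remainder 3.
(8 + 3) mod 24 = 11.

11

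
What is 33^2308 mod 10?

The units digit of 33^n cycles with period 4: 3, 9, 7, 1, …
2308 leaves remainder 0 on division by 4, so 33^2308 ends in 1.

1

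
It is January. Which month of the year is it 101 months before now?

August

101 − 8·12 = 5, so 101 ≡ 5 (mod 12).
January − 5 months → August.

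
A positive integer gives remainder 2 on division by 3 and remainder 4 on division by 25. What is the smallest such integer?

Since 25·1 ≡ 1 (mod 3), take x = 4 + 25·((2−4)·1 mod 3) = 4 + 25·1 = 29.
Check: 29 mod 3 = 2, 29 mod 25 = 4.

29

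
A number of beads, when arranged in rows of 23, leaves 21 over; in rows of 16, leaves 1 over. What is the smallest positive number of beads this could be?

113

x ≡ 1 (mod 16) gives x ∈ {1, 17, 33, 49, 65, 81, 97, 113}.
The first of these with x mod 23 = 21 is 113.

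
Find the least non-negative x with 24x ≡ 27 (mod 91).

58

24⁻¹ ≡ 19 (mod 91) because 24·19 = 456 = 5·91 + 1.
Multiplying both sides by 19: x ≡ 19·27 = 513 ≡ 58 (mod 91).
Check: 24·58 = 1392 = 15·91 + 27.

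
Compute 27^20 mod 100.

Successive squares of 27 mod 100: 27^1≡27, 27^2≡29, 27^4≡41, 27^8≡81, 27^16≡61.
20 = 4 + 16, so 27^20 ≡ 41·61 ≡ 1 (mod 100).

1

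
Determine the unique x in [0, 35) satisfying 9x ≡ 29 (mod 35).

11

9⁻¹ ≡ 4 (mod 35) because 9·4 = 36 = 1·35 + 1.
So x ≡ 4·29 = 116 ≡ 11 (mod 35).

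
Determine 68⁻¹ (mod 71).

47

71 = 1·68 + 3
68 = 22·3 + 2
3 = 1·2 + 1
2 = 2·1 + 0
Back-substituting gives 68·47 ≡ 1 (mod 71).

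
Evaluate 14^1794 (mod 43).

4

Successive squares of 14 mod 43: 14^1≡14, 14^2≡24, 14^4≡17, 14^8≡31, 14^16≡15, 14^32≡10, 14^64≡14, 14^128≡24, 14^256≡17, 14^512≡31, 14^1024≡15.
Since 1794 = 2 + 256 + 512 + 1024 in binary, 14^1794 ≡ 24·17·31·15 ≡ 4 (mod 43).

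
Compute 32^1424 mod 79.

36

Square-and-reduce mod 79: 32^1≡32, 32^2≡76, 32^4≡9, 32^8≡2, 32^16≡4, 32^32≡16, 32^64≡19, 32^128≡45, 32^256≡50, 32^512≡51, 32^1024≡73.
Since 1424 = 16 + 128 + 256 + 1024 in binary, 32^1424 ≡ 4·45·50·73 ≡ 36 (mod 79).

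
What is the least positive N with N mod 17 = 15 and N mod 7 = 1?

x ≡ 1 (mod 7) gives x ∈ {1, 8, 15}.
The first of these with x mod 17 = 15 is 15.

15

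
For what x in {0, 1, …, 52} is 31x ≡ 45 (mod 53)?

31⁻¹ ≡ 12 (mod 53) because 31·12 = 372 = 7·53 + 1.
Multiplying both sides by 12: x ≡ 12·45 = 540 ≡ 10 (mod 53).

10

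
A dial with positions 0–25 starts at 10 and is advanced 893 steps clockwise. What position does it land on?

19

893 − 34·26 = 9, so 893 ≡ 9 (mod 26).
(10 + 9) mod 26 = 19.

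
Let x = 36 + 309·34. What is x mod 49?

309·34 = 10506.
10506 = 214·49 + 20, so 10506 mod 49 = 20.
(36 + 20) mod 49 = 7.

7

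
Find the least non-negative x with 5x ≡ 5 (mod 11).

1

5⁻¹ ≡ 9 (mod 11) because 5·9 = 45 = 4·11 + 1.
Multiplying both sides by 9: x ≡ 9·5 = 45 ≡ 1 (mod 11).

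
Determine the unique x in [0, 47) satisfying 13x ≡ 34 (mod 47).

46

13⁻¹ ≡ 29 (mod 47) because 13·29 = 377 = 8·47 + 1.
So x ≡ 29·34 = 986 ≡ 46 (mod 47).
Check: 13·46 = 598 = 12·47 + 34.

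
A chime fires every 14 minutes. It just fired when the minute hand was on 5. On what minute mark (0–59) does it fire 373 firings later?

373·14 = 5222.
5222 − 87·60 = 2, so 5222 ≡ 2 (mod 60).
(5 + 2) mod 60 = 7.

7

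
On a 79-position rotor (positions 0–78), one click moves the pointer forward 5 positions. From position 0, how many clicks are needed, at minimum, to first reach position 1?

79 = 15·5 + 4
5 = 1·4 + 1
4 = 4·1 + 0
Back-substituting gives 5·16 ≡ 1 (mod 79).

16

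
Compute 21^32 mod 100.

Square-and-reduce mod 100: 21^1≡21, 21^2≡41, 21^4≡81, 21^8≡61, 21^16≡21, 21^32≡41.
32 = 32, so 21^32 ≡ 41 ≡ 41 (mod 100).

41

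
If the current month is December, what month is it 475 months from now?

July

475 = 39·12 + 7, so 475 mod 12 = 7.
December + 7 months → July.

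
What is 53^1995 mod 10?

Last digits of 3^n: 3, 9, 7, 1 (period 4).
1995 leaves remainder 3 on division by 4, so 53^1995 ends in 7.

7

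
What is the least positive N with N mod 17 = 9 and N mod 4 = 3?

x ≡ 3 (mod 4) gives x ∈ {3, 7, 11, 15, 19, 23, 27, 31, …}.
The first of these with x mod 17 = 9 is 43.

43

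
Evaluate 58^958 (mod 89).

79

Successive squares of 58 mod 89: 58^1≡58, 58^2≡71, 58^4≡57, 58^8≡45, 58^16≡67, 58^32≡39, 58^64≡8, 58^128≡64, 58^256≡2, 58^512≡4.
Since 958 = 2 + 4 + 8 + 16 + 32 + 128 + 256 + 512 in binary, 58^958 ≡ 71·57·45·67·39·64·2·4 ≡ 79 (mod 89).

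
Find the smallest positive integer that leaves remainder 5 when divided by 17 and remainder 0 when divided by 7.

x ≡ 0 (mod 7) gives x ∈ {0, 7, 14, 21, 28, 35, 42, 49, …}.
The first of these with x mod 17 = 5 is 56.

56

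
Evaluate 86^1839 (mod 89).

Square-and-reduce mod 89: 86^1≡86, 86^2≡9, 86^4≡81, 86^8≡64, 86^16≡2, 86^32≡4, 86^64≡16, 86^128≡78, 86^256≡32, 86^512≡45, 86^1024≡67.
1839 = 1 + 2 + 4 + 8 + 32 + 256 + 512 + 1024, so 86^1839 ≡ 86·9·81·64·4·32·45·67 ≡ 19 (mod 89).

19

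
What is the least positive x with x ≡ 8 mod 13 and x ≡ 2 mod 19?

21

x ≡ 8 (mod 13) gives x ∈ {8, 21}.
The first of these with x mod 19 = 2 is 21.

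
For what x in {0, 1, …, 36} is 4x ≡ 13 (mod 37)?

4⁻¹ ≡ 28 (mod 37) because 4·28 = 112 = 3·37 + 1.
Multiplying both sides by 28: x ≡ 28·13 = 364 ≡ 31 (mod 37).
Check: 4·31 = 124 = 3·37 + 13.

31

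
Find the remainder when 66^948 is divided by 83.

59

Successive squares of 66 mod 83: 66^1≡66, 66^2≡40, 66^4≡23, 66^8≡31, 66^16≡48, 66^32≡63, 66^64≡68, 66^128≡59, 66^256≡78, 66^512≡25.
948 = 4 + 16 + 32 + 128 + 256 + 512, so 66^948 ≡ 23·48·63·59·78·25 ≡ 59 (mod 83).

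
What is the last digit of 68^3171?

2

Powers of 8 mod 10 repeat with period 4: 8, 4, 2, 6.
3171 leaves remainder 3 on division by 4, so 68^3171 ends in 2.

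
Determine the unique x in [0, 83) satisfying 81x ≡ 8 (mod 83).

81⁻¹ ≡ 41 (mod 83) because 81·41 = 3321 = 40·83 + 1.
So x ≡ 41·8 = 328 ≡ 79 (mod 83).
Check: 81·79 = 6399 = 77·83 + 8.

79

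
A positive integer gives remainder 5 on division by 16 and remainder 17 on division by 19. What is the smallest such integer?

Since 19·11 ≡ 1 (mod 16), take x = 17 + 19·((5−17)·11 mod 16) = 17 + 19·12 = 245.
Check: 245 mod 16 = 5, 245 mod 19 = 17.

245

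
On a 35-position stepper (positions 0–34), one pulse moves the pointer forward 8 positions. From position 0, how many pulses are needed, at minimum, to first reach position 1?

22

35 = 4·8 + 3
8 = 2·3 + 2
3 = 1·2 + 1
2 = 2·1 + 0
Back-substituting gives 8·22 ≡ 1 (mod 35).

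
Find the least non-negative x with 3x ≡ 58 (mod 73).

68

3⁻¹ ≡ 49 (mod 73) because 3·49 = 147 = 2·73 + 1.
So x ≡ 49·58 = 2842 ≡ 68 (mod 73).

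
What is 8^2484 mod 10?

6

Powers of 8 mod 10 repeat with period 4: 8, 4, 2, 6.
2484 leaves remainder 0 on division by 4, so 8^2484 ends in 6.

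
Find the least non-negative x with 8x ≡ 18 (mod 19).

The inverse of 8 mod 19 is 12 (since 8·12 = 96 ≡ 1).
So x ≡ 12·18 = 216 ≡ 7 (mod 19).

7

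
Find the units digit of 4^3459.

The units digit of 4^n cycles with period 2: 4, 6, …
3459 leaves remainder 1 on division by 2, so 4^3459 ends in 4.

4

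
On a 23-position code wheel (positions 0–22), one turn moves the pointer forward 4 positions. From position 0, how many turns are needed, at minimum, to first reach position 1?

6

4·6 = 24 = 1·23 + 1, so 4⁻¹ ≡ 6 (mod 23).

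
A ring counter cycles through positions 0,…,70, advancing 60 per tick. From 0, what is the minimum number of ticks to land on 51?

The inverse of 60 mod 71 is 58 (since 60·58 = 3480 ≡ 1).
So x ≡ 58·51 = 2958 ≡ 47 (mod 71).

47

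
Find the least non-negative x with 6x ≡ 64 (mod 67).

33

6⁻¹ ≡ 56 (mod 67) because 6·56 = 336 = 5·67 + 1.
So x ≡ 56·64 = 3584 ≡ 33 (mod 67).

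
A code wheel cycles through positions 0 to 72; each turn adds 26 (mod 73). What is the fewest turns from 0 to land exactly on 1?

59

73 = 2·26 + 21
26 = 1·21 + 5
21 = 4·5 + 1
5 = 5·1 + 0
Back-substituting gives 26·59 ≡ 1 (mod 73).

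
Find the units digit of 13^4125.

3

The units digit of 13^n cycles with period 4: 3, 9, 7, 1, …
4125 leaves remainder 1 on division by 4, so 13^4125 ends in 3.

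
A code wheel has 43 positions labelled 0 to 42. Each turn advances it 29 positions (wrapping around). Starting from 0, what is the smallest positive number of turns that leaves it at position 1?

29·3 = 87 = 2·43 + 1, so 29⁻¹ ≡ 3 (mod 43).

3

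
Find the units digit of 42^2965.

Last digits of 2^n: 2, 4, 8, 6 (period 4).
2965 leaves remainder 1 on division by 4, so 42^2965 ends in 2.

2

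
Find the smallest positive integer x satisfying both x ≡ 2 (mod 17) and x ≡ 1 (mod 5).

36

x ≡ 1 (mod 5) gives x ∈ {1, 6, 11, 16, 21, 26, 31, 36}.
The first of these with x mod 17 = 2 is 36.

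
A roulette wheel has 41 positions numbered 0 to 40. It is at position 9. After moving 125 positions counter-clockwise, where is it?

7

125 − 3·41 = 2, so 125 ≡ 2 (mod 41).
(9 − 2) mod 41 = 7.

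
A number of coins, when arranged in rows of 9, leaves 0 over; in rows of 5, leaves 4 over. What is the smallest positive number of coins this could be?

9

Since 5·2 ≡ 1 (mod 9), take x = 4 + 5·((0−4)·2 mod 9) = 4 + 5·1 = 9.
Check: 9 mod 9 = 0, 9 mod 5 = 4.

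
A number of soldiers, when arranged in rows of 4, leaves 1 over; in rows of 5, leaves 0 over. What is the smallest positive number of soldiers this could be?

5

x ≡ 1 (mod 4) gives x ∈ {1, 5}.
The first of these with x mod 5 = 0 is 5.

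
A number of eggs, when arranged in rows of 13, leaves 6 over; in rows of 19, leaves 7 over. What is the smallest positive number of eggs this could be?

45

x ≡ 6 (mod 13) gives x ∈ {6, 19, 32, 45}.
The first of these with x mod 19 = 7 is 45.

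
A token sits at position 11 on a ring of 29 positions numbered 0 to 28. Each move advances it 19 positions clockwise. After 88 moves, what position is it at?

88·19 = 1672.
1672 mod 29 = 19 (since 57·29 = 1653).
(11 + 19) mod 29 = 1.

1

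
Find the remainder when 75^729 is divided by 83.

By repeated squaring mod 83: 75^1≡75, 75^2≡64, 75^4≡29, 75^8≡11, 75^16≡38, 75^32≡33, 75^64≡10, 75^128≡17, 75^256≡40, 75^512≡23.
729 = 1 + 8 + 16 + 64 + 128 + 512, so 75^729 ≡ 75·11·38·10·17·23 ≡ 33 (mod 83).

33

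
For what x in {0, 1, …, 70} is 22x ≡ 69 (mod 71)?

22⁻¹ ≡ 42 (mod 71) because 22·42 = 924 = 13·71 + 1.
Multiplying both sides by 42: x ≡ 42·69 = 2898 ≡ 58 (mod 71).

58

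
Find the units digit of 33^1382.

9

Last digits of 3^n: 3, 9, 7, 1 (period 4).
1382 mod 4 = 2, so the last digit matches 3^2 = 9.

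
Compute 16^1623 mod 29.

20

Square-and-reduce mod 29: 16^1≡16, 16^2≡24, 16^4≡25, 16^8≡16, 16^16≡24, 16^32≡25, 16^64≡16, 16^128≡24, 16^256≡25, 16^512≡16, 16^1024≡24.
1623 = 1 + 2 + 4 + 16 + 64 + 512 + 1024, so 16^1623 ≡ 16·24·25·24·16·16·24 ≡ 20 (mod 29).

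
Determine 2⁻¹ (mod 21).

11

21 = 10·2 + 1
2 = 2·1 + 0
Back-substituting gives 2·11 ≡ 1 (mod 21).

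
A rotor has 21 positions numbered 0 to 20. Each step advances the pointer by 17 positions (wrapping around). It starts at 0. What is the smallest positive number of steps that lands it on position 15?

17⁻¹ ≡ 5 (mod 21) because 17·5 = 85 = 4·21 + 1.
Multiplying both sides by 5: x ≡ 5·15 = 75 ≡ 12 (mod 21).

12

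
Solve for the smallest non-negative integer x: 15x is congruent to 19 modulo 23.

The inverse of 15 mod 23 is 20 (since 15·20 = 300 ≡ 1).
So x ≡ 20·19 = 380 ≡ 12 (mod 23).
Check: 15·12 = 180 = 7·23 + 19.

12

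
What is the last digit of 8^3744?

6

Powers of 8 mod 10 repeat with period 4: 8, 4, 2, 6.
3744 leaves remainder 0 on division by 4, so 8^3744 ends in 6.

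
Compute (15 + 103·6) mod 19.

103·6 = 618.
618 − 32·19 = 10, so 618 ≡ 10 (mod 19).
(15 + 10) mod 19 = 6.

6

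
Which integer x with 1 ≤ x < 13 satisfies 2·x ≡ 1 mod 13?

13 = 6·2 + 1
2 = 2·1 + 0
Back-substituting gives 2·7 ≡ 1 (mod 13).

7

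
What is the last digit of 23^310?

9

Last digits of 3^n: 3, 9, 7, 1 (period 4).
310 leaves remainder 2 on division by 4, so 23^310 ends in 9.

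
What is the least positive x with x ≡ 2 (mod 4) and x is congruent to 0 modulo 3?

6

Since 3·3 ≡ 1 (mod 4), take x = 0 + 3·((2−0)·3 mod 4) = 0 + 3·2 = 6.
Check: 6 mod 4 = 2, 6 mod 3 = 0.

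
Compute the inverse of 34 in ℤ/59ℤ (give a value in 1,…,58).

33

34·33 = 1122 = 19·59 + 1, so 34⁻¹ ≡ 33 (mod 59).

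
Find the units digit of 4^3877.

4

Last digits of 4^n: 4, 6 (period 2).
3877 leaves remainder 1 on division by 2, so 4^3877 ends in 4.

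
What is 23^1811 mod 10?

Last digits of 3^n: 3, 9, 7, 1 (period 4).
1811 leaves remainder 3 on division by 4, so 23^1811 ends in 7.

7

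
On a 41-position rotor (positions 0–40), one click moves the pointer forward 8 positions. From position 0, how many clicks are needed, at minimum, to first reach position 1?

36

41 = 5·8 + 1
8 = 8·1 + 0
Back-substituting gives 8·36 ≡ 1 (mod 41).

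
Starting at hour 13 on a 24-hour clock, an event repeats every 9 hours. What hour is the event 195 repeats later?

195·9 = 1755.
1755 mod 24 = 3 (since 73·24 = 1752).
(13 + 3) mod 24 = 16.

16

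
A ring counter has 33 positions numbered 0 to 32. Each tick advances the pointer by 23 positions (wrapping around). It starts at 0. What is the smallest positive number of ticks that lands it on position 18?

23⁻¹ ≡ 23 (mod 33) because 23·23 = 529 = 16·33 + 1.
So x ≡ 23·18 = 414 ≡ 18 (mod 33).
Check: 23·18 = 414 = 12·33 + 18.

18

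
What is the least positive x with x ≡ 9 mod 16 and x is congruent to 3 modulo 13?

Since 13·5 ≡ 1 (mod 16), take x = 3 + 13·((9−3)·5 mod 16) = 3 + 13·14 = 185.
Check: 185 mod 16 = 9, 185 mod 13 = 3.

185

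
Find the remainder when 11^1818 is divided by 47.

Successive squares of 11 mod 47: 11^1≡11, 11^2≡27, 11^4≡24, 11^8≡12, 11^16≡3, 11^32≡9, 11^64≡34, 11^128≡28, 11^256≡32, 11^512≡37, 11^1024≡6.
Since 1818 = 2 + 8 + 16 + 256 + 512 + 1024 in binary, 11^1818 ≡ 27·12·3·32·37·6 ≡ 36 (mod 47).

36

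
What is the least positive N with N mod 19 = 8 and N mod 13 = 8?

Since 13·3 ≡ 1 (mod 19), take x = 8 + 13·((8−8)·3 mod 19) = 8 + 13·0 = 8.
Check: 8 mod 19 = 8, 8 mod 13 = 8.

8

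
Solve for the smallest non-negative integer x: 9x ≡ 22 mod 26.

The inverse of 9 mod 26 is 3 (since 9·3 = 27 ≡ 1).
Multiplying both sides by 3: x ≡ 3·22 = 66 ≡ 14 (mod 26).
Check: 9·14 = 126 = 4·26 + 22.

14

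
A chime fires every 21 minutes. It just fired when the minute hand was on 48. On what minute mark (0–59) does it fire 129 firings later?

57

129·21 = 2709.
2709 = 45·60 + 9, so 2709 mod 60 = 9.
(48 + 9) mod 60 = 57.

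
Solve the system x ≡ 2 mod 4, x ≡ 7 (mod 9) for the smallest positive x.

x ≡ 2 (mod 4) gives x ∈ {2, 6, 10, 14, 18, 22, 26, 30, …}.
The first of these with x mod 9 = 7 is 34.

34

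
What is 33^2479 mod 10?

7

Powers of 3 mod 10 repeat with period 4: 3, 9, 7, 1.
2479 leaves remainder 3 on division by 4, so 33^2479 ends in 7.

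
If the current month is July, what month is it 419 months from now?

June

419 mod 12 = 11 (since 34·12 = 408).
July + 11 months → June.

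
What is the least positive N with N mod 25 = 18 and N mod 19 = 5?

x ≡ 5 (mod 19) gives x ∈ {5, 24, 43}.
The first of these with x mod 25 = 18 is 43.

43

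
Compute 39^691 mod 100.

39

Square-and-reduce mod 100: 39^1≡39, 39^2≡21, 39^4≡41, 39^8≡81, 39^16≡61, 39^32≡21, 39^64≡41, 39^128≡81, 39^256≡61, 39^512≡21.
Since 691 = 1 + 2 + 16 + 32 + 128 + 512 in binary, 39^691 ≡ 39·21·61·21·81·21 ≡ 39 (mod 100).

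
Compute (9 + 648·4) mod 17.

648·4 = 2592.
Dividing 2592 by 17 gives quotient 152 and remainder 8.
(9 + 8) mod 17 = 0.

0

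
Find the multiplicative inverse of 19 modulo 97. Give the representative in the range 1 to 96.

46

97 = 5·19 + 2
19 = 9·2 + 1
2 = 2·1 + 0
Back-substituting gives 19·46 ≡ 1 (mod 97).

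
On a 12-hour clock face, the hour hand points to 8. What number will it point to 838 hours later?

6

838 − 69·12 = 10, so 838 ≡ 10 (mod 12).
8 + 10 → 6 on a 12-hour dial.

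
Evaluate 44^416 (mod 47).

Successive squares of 44 mod 47: 44^1≡44, 44^2≡9, 44^4≡34, 44^8≡28, 44^16≡32, 44^32≡37, 44^64≡6, 44^128≡36, 44^256≡27.
Since 416 = 32 + 128 + 256 in binary, 44^416 ≡ 37·36·27 ≡ 9 (mod 47).

9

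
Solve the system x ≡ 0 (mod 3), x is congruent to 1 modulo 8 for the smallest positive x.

x ≡ 0 (mod 3) gives x ∈ {0, 3, 6, 9}.
The first of these with x mod 8 = 1 is 9.

9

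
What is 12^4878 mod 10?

Powers of 2 mod 10 repeat with period 4: 2, 4, 8, 6.
4878 mod 4 = 2, so the last digit matches 2^2 = 4.

4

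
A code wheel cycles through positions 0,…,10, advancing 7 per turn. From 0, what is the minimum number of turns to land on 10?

The inverse of 7 mod 11 is 8 (since 7·8 = 56 ≡ 1).
So x ≡ 8·10 = 80 ≡ 3 (mod 11).
Check: 7·3 = 21 = 1·11 + 10.

3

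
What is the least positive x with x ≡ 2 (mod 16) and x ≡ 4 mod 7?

18

x ≡ 4 (mod 7) gives x ∈ {4, 11, 18}.
The first of these with x mod 16 = 2 is 18.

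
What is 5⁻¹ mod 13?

8

5·8 = 40 = 3·13 + 1, so 5⁻¹ ≡ 8 (mod 13).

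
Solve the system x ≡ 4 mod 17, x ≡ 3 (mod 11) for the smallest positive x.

Since 11·14 ≡ 1 (mod 17), take x = 3 + 11·((4−3)·14 mod 17) = 3 + 11·14 = 157.
Check: 157 mod 17 = 4, 157 mod 11 = 3.

157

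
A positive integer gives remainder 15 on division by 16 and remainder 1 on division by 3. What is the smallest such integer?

31

x ≡ 1 (mod 3) gives x ∈ {1, 4, 7, 10, 13, 16, 19, 22, …}.
The first of these with x mod 16 = 15 is 31.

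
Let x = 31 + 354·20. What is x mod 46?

27

354·20 = 7080.
7080 mod 46 = 42 (since 153·46 = 7038).
(31 + 42) mod 46 = 27.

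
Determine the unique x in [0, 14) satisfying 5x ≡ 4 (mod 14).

The inverse of 5 mod 14 is 3 (since 5·3 = 15 ≡ 1).
Multiplying both sides by 3: x ≡ 3·4 = 12 ≡ 12 (mod 14).
Check: 5·12 = 60 = 4·14 + 4.

12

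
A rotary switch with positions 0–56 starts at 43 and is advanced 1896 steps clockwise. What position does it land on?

1

Dividing 1896 by 57 gives quotient 33 and remainder 15.
(43 + 15) mod 57 = 1.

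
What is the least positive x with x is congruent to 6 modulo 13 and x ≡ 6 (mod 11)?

x ≡ 6 (mod 11) gives x ∈ {6}.
The first of these with x mod 13 = 6 is 6.

6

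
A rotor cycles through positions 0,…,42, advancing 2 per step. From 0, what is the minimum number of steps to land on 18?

9

The inverse of 2 mod 43 is 22 (since 2·22 = 44 ≡ 1).
So x ≡ 22·18 = 396 ≡ 9 (mod 43).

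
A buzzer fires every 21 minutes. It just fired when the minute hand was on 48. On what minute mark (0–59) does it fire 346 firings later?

54

346·21 = 7266.
Dividing 7266 by 60 gives quotient 121 and remainder 6.
(48 + 6) mod 60 = 54.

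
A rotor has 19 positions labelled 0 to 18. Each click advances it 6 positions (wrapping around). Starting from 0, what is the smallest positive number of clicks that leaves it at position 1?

19 = 3·6 + 1
6 = 6·1 + 0
Back-substituting gives 6·16 ≡ 1 (mod 19).

16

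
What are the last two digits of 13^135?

By repeated squaring mod 100: 13^1≡13, 13^2≡69, 13^4≡61, 13^8≡21, 13^16≡41, 13^32≡81, 13^64≡61, 13^128≡21.
Since 135 = 1 + 2 + 4 + 128 in binary, 13^135 ≡ 13·69·61·21 ≡ 57 (mod 100).

57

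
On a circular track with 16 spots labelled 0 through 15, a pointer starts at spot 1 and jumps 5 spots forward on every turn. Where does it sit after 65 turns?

6

65·5 = 325.
325 mod 16 = 5 (since 20·16 = 320).
(1 + 5) mod 16 = 6.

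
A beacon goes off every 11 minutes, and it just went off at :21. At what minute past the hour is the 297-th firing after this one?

48

297·11 = 3267.
3267 − 54·60 = 27, so 3267 ≡ 27 (mod 60).
(21 + 27) mod 60 = 48.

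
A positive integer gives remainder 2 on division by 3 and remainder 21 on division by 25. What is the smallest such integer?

71

x ≡ 2 (mod 3) gives x ∈ {2, 5, 8, 11, 14, 17, 20, 23, …}.
The first of these with x mod 25 = 21 is 71.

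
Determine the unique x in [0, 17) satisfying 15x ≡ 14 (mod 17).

15⁻¹ ≡ 8 (mod 17) because 15·8 = 120 = 7·17 + 1.
Multiplying both sides by 8: x ≡ 8·14 = 112 ≡ 10 (mod 17).
Check: 15·10 = 150 = 8·17 + 14.

10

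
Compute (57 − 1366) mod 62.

55

Dividing 1366 by 62 gives quotient 22 and remainder 2.
(57 − 2) mod 62 = 55.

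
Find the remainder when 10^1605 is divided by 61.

By repeated squaring mod 61: 10^1≡10, 10^2≡39, 10^4≡57, 10^8≡16, 10^16≡12, 10^32≡22, 10^64≡57, 10^128≡16, 10^256≡12, 10^512≡22, 10^1024≡57.
Since 1605 = 1 + 4 + 64 + 512 + 1024 in binary, 10^1605 ≡ 10·57·57·22·57 ≡ 11 (mod 61).

11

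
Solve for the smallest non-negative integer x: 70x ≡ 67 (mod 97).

55

The inverse of 70 mod 97 is 79 (since 70·79 = 5530 ≡ 1).
So x ≡ 79·67 = 5293 ≡ 55 (mod 97).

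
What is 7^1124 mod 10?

1

Powers of 7 mod 10 repeat with period 4: 7, 9, 3, 1.
1124 leaves remainder 0 on division by 4, so 7^1124 ends in 1.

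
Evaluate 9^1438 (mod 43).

14

By repeated squaring mod 43: 9^1≡9, 9^2≡38, 9^4≡25, 9^8≡23, 9^16≡13, 9^32≡40, 9^64≡9, 9^128≡38, 9^256≡25, 9^512≡23, 9^1024≡13.
Since 1438 = 2 + 4 + 8 + 16 + 128 + 256 + 1024 in binary, 9^1438 ≡ 38·25·23·13·38·25·13 ≡ 14 (mod 43).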